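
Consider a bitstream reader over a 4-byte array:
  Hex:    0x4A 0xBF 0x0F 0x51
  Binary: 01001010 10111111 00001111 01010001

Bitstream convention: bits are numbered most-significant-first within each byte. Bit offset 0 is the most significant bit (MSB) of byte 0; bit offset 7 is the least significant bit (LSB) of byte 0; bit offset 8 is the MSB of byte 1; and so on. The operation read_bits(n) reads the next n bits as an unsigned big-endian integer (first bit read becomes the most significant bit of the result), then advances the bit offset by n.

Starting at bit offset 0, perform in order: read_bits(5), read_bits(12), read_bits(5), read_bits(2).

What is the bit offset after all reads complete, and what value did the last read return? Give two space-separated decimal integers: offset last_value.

Answer: 24 3

Derivation:
Read 1: bits[0:5] width=5 -> value=9 (bin 01001); offset now 5 = byte 0 bit 5; 27 bits remain
Read 2: bits[5:17] width=12 -> value=1406 (bin 010101111110); offset now 17 = byte 2 bit 1; 15 bits remain
Read 3: bits[17:22] width=5 -> value=3 (bin 00011); offset now 22 = byte 2 bit 6; 10 bits remain
Read 4: bits[22:24] width=2 -> value=3 (bin 11); offset now 24 = byte 3 bit 0; 8 bits remain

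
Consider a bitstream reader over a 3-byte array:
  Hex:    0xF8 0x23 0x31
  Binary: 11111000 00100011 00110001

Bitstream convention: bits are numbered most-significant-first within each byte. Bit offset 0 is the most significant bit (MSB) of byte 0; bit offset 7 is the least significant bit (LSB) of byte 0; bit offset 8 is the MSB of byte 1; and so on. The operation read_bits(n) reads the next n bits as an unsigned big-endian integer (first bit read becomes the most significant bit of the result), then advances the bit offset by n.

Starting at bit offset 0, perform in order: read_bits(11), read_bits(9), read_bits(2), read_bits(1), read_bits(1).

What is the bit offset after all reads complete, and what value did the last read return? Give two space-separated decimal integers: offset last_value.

Read 1: bits[0:11] width=11 -> value=1985 (bin 11111000001); offset now 11 = byte 1 bit 3; 13 bits remain
Read 2: bits[11:20] width=9 -> value=51 (bin 000110011); offset now 20 = byte 2 bit 4; 4 bits remain
Read 3: bits[20:22] width=2 -> value=0 (bin 00); offset now 22 = byte 2 bit 6; 2 bits remain
Read 4: bits[22:23] width=1 -> value=0 (bin 0); offset now 23 = byte 2 bit 7; 1 bits remain
Read 5: bits[23:24] width=1 -> value=1 (bin 1); offset now 24 = byte 3 bit 0; 0 bits remain

Answer: 24 1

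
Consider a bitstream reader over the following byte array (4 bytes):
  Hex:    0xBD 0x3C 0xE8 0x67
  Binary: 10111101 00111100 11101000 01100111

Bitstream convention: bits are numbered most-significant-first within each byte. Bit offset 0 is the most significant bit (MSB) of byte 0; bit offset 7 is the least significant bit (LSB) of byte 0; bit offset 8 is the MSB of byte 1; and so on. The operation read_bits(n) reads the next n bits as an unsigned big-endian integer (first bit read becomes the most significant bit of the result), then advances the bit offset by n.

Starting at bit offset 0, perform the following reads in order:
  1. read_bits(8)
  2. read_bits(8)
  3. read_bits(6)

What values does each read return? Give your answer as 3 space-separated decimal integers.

Answer: 189 60 58

Derivation:
Read 1: bits[0:8] width=8 -> value=189 (bin 10111101); offset now 8 = byte 1 bit 0; 24 bits remain
Read 2: bits[8:16] width=8 -> value=60 (bin 00111100); offset now 16 = byte 2 bit 0; 16 bits remain
Read 3: bits[16:22] width=6 -> value=58 (bin 111010); offset now 22 = byte 2 bit 6; 10 bits remain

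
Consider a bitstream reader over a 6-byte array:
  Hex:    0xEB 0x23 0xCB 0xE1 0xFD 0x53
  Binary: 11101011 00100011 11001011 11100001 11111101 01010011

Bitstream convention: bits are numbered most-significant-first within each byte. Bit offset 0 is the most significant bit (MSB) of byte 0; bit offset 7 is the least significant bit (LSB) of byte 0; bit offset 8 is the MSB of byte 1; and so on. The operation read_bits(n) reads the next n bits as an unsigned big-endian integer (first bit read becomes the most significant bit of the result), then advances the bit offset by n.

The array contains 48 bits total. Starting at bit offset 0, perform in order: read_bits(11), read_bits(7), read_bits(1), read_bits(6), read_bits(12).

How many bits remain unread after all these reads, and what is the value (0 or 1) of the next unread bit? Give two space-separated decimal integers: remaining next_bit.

Read 1: bits[0:11] width=11 -> value=1881 (bin 11101011001); offset now 11 = byte 1 bit 3; 37 bits remain
Read 2: bits[11:18] width=7 -> value=15 (bin 0001111); offset now 18 = byte 2 bit 2; 30 bits remain
Read 3: bits[18:19] width=1 -> value=0 (bin 0); offset now 19 = byte 2 bit 3; 29 bits remain
Read 4: bits[19:25] width=6 -> value=23 (bin 010111); offset now 25 = byte 3 bit 1; 23 bits remain
Read 5: bits[25:37] width=12 -> value=3135 (bin 110000111111); offset now 37 = byte 4 bit 5; 11 bits remain

Answer: 11 1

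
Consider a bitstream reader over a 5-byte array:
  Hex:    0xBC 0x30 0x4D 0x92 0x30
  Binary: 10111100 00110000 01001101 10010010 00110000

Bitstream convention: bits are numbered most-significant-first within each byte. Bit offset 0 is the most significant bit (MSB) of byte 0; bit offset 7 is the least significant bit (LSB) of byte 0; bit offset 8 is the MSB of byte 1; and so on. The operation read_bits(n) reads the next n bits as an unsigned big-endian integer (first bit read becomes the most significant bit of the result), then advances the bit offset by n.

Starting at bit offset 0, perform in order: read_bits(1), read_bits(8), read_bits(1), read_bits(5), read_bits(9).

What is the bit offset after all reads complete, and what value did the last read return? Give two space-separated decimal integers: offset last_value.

Read 1: bits[0:1] width=1 -> value=1 (bin 1); offset now 1 = byte 0 bit 1; 39 bits remain
Read 2: bits[1:9] width=8 -> value=120 (bin 01111000); offset now 9 = byte 1 bit 1; 31 bits remain
Read 3: bits[9:10] width=1 -> value=0 (bin 0); offset now 10 = byte 1 bit 2; 30 bits remain
Read 4: bits[10:15] width=5 -> value=24 (bin 11000); offset now 15 = byte 1 bit 7; 25 bits remain
Read 5: bits[15:24] width=9 -> value=77 (bin 001001101); offset now 24 = byte 3 bit 0; 16 bits remain

Answer: 24 77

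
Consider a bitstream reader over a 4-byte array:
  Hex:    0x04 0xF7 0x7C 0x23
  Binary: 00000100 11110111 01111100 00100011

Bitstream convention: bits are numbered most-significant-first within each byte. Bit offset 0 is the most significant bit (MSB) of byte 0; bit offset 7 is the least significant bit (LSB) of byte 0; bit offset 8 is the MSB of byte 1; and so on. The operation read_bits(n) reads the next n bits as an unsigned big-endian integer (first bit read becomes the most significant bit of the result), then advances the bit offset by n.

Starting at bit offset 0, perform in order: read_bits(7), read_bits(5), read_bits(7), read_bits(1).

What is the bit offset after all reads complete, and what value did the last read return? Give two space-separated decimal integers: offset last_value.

Read 1: bits[0:7] width=7 -> value=2 (bin 0000010); offset now 7 = byte 0 bit 7; 25 bits remain
Read 2: bits[7:12] width=5 -> value=15 (bin 01111); offset now 12 = byte 1 bit 4; 20 bits remain
Read 3: bits[12:19] width=7 -> value=59 (bin 0111011); offset now 19 = byte 2 bit 3; 13 bits remain
Read 4: bits[19:20] width=1 -> value=1 (bin 1); offset now 20 = byte 2 bit 4; 12 bits remain

Answer: 20 1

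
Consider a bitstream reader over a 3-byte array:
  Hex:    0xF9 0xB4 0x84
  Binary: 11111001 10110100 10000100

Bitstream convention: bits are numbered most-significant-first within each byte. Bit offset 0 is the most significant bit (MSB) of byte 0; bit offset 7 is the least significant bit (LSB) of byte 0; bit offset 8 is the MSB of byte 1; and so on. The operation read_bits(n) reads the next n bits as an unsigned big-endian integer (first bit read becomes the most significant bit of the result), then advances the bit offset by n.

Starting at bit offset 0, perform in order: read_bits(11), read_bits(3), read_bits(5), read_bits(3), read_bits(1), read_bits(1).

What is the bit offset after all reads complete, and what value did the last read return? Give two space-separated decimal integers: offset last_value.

Read 1: bits[0:11] width=11 -> value=1997 (bin 11111001101); offset now 11 = byte 1 bit 3; 13 bits remain
Read 2: bits[11:14] width=3 -> value=5 (bin 101); offset now 14 = byte 1 bit 6; 10 bits remain
Read 3: bits[14:19] width=5 -> value=4 (bin 00100); offset now 19 = byte 2 bit 3; 5 bits remain
Read 4: bits[19:22] width=3 -> value=1 (bin 001); offset now 22 = byte 2 bit 6; 2 bits remain
Read 5: bits[22:23] width=1 -> value=0 (bin 0); offset now 23 = byte 2 bit 7; 1 bits remain
Read 6: bits[23:24] width=1 -> value=0 (bin 0); offset now 24 = byte 3 bit 0; 0 bits remain

Answer: 24 0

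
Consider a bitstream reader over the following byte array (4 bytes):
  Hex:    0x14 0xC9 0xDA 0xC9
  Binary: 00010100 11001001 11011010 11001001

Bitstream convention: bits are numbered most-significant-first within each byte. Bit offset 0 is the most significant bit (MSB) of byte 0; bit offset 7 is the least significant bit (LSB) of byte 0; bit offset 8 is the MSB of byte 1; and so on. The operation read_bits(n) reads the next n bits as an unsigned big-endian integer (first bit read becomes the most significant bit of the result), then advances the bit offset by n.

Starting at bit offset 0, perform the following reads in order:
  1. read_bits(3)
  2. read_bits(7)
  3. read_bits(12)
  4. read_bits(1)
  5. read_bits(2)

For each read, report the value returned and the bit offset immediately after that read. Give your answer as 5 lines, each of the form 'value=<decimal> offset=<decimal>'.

Answer: value=0 offset=3
value=83 offset=10
value=630 offset=22
value=1 offset=23
value=1 offset=25

Derivation:
Read 1: bits[0:3] width=3 -> value=0 (bin 000); offset now 3 = byte 0 bit 3; 29 bits remain
Read 2: bits[3:10] width=7 -> value=83 (bin 1010011); offset now 10 = byte 1 bit 2; 22 bits remain
Read 3: bits[10:22] width=12 -> value=630 (bin 001001110110); offset now 22 = byte 2 bit 6; 10 bits remain
Read 4: bits[22:23] width=1 -> value=1 (bin 1); offset now 23 = byte 2 bit 7; 9 bits remain
Read 5: bits[23:25] width=2 -> value=1 (bin 01); offset now 25 = byte 3 bit 1; 7 bits remain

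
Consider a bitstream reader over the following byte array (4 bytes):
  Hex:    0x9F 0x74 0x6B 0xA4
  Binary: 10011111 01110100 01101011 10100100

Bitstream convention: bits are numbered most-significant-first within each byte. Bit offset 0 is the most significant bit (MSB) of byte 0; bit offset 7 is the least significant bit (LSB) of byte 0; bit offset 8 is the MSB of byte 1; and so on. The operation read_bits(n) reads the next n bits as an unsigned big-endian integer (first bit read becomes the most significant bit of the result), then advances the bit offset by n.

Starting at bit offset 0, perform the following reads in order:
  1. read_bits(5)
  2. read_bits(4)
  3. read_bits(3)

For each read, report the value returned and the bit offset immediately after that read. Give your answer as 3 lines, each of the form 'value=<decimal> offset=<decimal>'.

Read 1: bits[0:5] width=5 -> value=19 (bin 10011); offset now 5 = byte 0 bit 5; 27 bits remain
Read 2: bits[5:9] width=4 -> value=14 (bin 1110); offset now 9 = byte 1 bit 1; 23 bits remain
Read 3: bits[9:12] width=3 -> value=7 (bin 111); offset now 12 = byte 1 bit 4; 20 bits remain

Answer: value=19 offset=5
value=14 offset=9
value=7 offset=12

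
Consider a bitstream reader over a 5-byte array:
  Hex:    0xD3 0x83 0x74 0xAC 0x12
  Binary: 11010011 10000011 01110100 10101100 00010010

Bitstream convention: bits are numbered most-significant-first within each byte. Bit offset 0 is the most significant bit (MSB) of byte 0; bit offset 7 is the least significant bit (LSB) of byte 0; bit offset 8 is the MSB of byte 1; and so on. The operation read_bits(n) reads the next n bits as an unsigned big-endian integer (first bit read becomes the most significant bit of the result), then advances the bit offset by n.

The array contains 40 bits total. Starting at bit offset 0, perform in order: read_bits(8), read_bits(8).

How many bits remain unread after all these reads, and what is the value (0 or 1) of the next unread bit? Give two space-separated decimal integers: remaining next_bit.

Read 1: bits[0:8] width=8 -> value=211 (bin 11010011); offset now 8 = byte 1 bit 0; 32 bits remain
Read 2: bits[8:16] width=8 -> value=131 (bin 10000011); offset now 16 = byte 2 bit 0; 24 bits remain

Answer: 24 0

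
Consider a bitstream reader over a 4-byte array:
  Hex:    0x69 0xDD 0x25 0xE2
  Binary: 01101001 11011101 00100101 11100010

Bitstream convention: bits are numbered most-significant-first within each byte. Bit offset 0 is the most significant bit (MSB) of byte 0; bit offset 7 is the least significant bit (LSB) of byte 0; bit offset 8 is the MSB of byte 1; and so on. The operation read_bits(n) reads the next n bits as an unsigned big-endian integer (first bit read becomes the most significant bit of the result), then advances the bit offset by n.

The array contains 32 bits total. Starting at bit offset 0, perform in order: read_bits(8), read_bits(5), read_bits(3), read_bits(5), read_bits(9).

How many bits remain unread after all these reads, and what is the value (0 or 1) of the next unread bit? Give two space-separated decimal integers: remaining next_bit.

Read 1: bits[0:8] width=8 -> value=105 (bin 01101001); offset now 8 = byte 1 bit 0; 24 bits remain
Read 2: bits[8:13] width=5 -> value=27 (bin 11011); offset now 13 = byte 1 bit 5; 19 bits remain
Read 3: bits[13:16] width=3 -> value=5 (bin 101); offset now 16 = byte 2 bit 0; 16 bits remain
Read 4: bits[16:21] width=5 -> value=4 (bin 00100); offset now 21 = byte 2 bit 5; 11 bits remain
Read 5: bits[21:30] width=9 -> value=376 (bin 101111000); offset now 30 = byte 3 bit 6; 2 bits remain

Answer: 2 1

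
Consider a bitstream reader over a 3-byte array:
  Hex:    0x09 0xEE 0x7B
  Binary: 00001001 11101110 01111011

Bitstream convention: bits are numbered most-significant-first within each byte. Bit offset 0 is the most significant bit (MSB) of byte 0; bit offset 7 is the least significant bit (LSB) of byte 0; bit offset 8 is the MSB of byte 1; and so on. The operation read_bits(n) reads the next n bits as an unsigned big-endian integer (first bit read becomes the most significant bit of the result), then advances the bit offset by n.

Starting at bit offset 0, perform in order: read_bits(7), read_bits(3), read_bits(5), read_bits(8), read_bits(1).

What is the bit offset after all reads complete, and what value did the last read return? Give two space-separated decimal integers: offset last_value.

Answer: 24 1

Derivation:
Read 1: bits[0:7] width=7 -> value=4 (bin 0000100); offset now 7 = byte 0 bit 7; 17 bits remain
Read 2: bits[7:10] width=3 -> value=7 (bin 111); offset now 10 = byte 1 bit 2; 14 bits remain
Read 3: bits[10:15] width=5 -> value=23 (bin 10111); offset now 15 = byte 1 bit 7; 9 bits remain
Read 4: bits[15:23] width=8 -> value=61 (bin 00111101); offset now 23 = byte 2 bit 7; 1 bits remain
Read 5: bits[23:24] width=1 -> value=1 (bin 1); offset now 24 = byte 3 bit 0; 0 bits remain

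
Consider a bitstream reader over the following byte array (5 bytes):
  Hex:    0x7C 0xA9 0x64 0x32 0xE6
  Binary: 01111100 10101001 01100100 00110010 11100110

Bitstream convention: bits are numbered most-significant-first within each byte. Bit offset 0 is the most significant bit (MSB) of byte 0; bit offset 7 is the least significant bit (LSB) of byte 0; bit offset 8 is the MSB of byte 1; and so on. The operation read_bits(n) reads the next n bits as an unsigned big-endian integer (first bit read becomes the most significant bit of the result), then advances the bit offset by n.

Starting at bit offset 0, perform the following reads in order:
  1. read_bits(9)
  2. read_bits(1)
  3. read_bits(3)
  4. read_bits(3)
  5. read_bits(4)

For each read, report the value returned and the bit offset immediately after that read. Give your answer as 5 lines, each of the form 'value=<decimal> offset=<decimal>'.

Read 1: bits[0:9] width=9 -> value=249 (bin 011111001); offset now 9 = byte 1 bit 1; 31 bits remain
Read 2: bits[9:10] width=1 -> value=0 (bin 0); offset now 10 = byte 1 bit 2; 30 bits remain
Read 3: bits[10:13] width=3 -> value=5 (bin 101); offset now 13 = byte 1 bit 5; 27 bits remain
Read 4: bits[13:16] width=3 -> value=1 (bin 001); offset now 16 = byte 2 bit 0; 24 bits remain
Read 5: bits[16:20] width=4 -> value=6 (bin 0110); offset now 20 = byte 2 bit 4; 20 bits remain

Answer: value=249 offset=9
value=0 offset=10
value=5 offset=13
value=1 offset=16
value=6 offset=20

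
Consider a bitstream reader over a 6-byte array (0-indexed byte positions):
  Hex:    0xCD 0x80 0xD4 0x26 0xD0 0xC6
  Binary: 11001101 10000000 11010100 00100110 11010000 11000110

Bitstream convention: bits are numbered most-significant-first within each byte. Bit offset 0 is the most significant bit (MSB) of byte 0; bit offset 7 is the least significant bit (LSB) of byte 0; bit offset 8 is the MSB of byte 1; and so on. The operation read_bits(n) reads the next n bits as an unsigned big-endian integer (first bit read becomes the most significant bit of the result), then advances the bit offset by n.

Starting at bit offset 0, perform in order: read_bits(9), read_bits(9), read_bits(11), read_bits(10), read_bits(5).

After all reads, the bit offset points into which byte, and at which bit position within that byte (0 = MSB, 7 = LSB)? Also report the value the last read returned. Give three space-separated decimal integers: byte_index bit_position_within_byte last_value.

Answer: 5 4 12

Derivation:
Read 1: bits[0:9] width=9 -> value=411 (bin 110011011); offset now 9 = byte 1 bit 1; 39 bits remain
Read 2: bits[9:18] width=9 -> value=3 (bin 000000011); offset now 18 = byte 2 bit 2; 30 bits remain
Read 3: bits[18:29] width=11 -> value=644 (bin 01010000100); offset now 29 = byte 3 bit 5; 19 bits remain
Read 4: bits[29:39] width=10 -> value=872 (bin 1101101000); offset now 39 = byte 4 bit 7; 9 bits remain
Read 5: bits[39:44] width=5 -> value=12 (bin 01100); offset now 44 = byte 5 bit 4; 4 bits remain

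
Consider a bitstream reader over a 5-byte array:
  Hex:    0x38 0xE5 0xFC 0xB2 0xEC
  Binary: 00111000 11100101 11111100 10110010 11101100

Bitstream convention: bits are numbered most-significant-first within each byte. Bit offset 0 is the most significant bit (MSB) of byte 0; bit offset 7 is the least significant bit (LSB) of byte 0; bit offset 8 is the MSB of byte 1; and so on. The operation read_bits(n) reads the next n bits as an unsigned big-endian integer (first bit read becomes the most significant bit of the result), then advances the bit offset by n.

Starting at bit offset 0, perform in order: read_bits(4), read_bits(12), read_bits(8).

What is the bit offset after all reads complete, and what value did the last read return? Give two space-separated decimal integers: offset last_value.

Answer: 24 252

Derivation:
Read 1: bits[0:4] width=4 -> value=3 (bin 0011); offset now 4 = byte 0 bit 4; 36 bits remain
Read 2: bits[4:16] width=12 -> value=2277 (bin 100011100101); offset now 16 = byte 2 bit 0; 24 bits remain
Read 3: bits[16:24] width=8 -> value=252 (bin 11111100); offset now 24 = byte 3 bit 0; 16 bits remain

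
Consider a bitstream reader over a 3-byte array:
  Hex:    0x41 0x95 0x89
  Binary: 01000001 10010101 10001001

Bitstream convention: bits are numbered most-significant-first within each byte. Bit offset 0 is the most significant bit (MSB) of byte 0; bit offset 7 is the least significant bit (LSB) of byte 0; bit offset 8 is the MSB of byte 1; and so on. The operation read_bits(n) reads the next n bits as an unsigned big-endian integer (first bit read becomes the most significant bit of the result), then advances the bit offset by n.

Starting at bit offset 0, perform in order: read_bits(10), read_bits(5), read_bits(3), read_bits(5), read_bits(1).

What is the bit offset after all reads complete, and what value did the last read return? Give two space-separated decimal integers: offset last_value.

Answer: 24 1

Derivation:
Read 1: bits[0:10] width=10 -> value=262 (bin 0100000110); offset now 10 = byte 1 bit 2; 14 bits remain
Read 2: bits[10:15] width=5 -> value=10 (bin 01010); offset now 15 = byte 1 bit 7; 9 bits remain
Read 3: bits[15:18] width=3 -> value=6 (bin 110); offset now 18 = byte 2 bit 2; 6 bits remain
Read 4: bits[18:23] width=5 -> value=4 (bin 00100); offset now 23 = byte 2 bit 7; 1 bits remain
Read 5: bits[23:24] width=1 -> value=1 (bin 1); offset now 24 = byte 3 bit 0; 0 bits remain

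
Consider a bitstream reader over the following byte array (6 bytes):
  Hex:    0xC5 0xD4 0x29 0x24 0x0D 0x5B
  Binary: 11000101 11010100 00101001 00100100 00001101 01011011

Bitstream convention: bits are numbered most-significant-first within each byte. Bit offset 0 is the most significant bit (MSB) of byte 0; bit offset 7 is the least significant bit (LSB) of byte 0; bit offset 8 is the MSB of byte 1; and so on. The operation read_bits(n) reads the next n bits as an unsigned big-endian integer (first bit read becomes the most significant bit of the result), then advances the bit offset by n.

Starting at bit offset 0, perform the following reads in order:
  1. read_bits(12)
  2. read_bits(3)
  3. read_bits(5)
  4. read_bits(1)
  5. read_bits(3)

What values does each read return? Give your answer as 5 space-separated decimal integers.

Read 1: bits[0:12] width=12 -> value=3165 (bin 110001011101); offset now 12 = byte 1 bit 4; 36 bits remain
Read 2: bits[12:15] width=3 -> value=2 (bin 010); offset now 15 = byte 1 bit 7; 33 bits remain
Read 3: bits[15:20] width=5 -> value=2 (bin 00010); offset now 20 = byte 2 bit 4; 28 bits remain
Read 4: bits[20:21] width=1 -> value=1 (bin 1); offset now 21 = byte 2 bit 5; 27 bits remain
Read 5: bits[21:24] width=3 -> value=1 (bin 001); offset now 24 = byte 3 bit 0; 24 bits remain

Answer: 3165 2 2 1 1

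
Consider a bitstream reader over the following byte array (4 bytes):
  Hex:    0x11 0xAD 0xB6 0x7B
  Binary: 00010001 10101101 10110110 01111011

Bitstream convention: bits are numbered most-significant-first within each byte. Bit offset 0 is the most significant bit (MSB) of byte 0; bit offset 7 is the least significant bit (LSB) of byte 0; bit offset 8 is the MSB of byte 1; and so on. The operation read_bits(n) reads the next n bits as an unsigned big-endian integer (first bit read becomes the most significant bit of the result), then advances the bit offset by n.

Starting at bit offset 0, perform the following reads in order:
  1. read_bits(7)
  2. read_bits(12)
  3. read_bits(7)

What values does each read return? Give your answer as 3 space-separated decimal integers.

Read 1: bits[0:7] width=7 -> value=8 (bin 0001000); offset now 7 = byte 0 bit 7; 25 bits remain
Read 2: bits[7:19] width=12 -> value=3437 (bin 110101101101); offset now 19 = byte 2 bit 3; 13 bits remain
Read 3: bits[19:26] width=7 -> value=89 (bin 1011001); offset now 26 = byte 3 bit 2; 6 bits remain

Answer: 8 3437 89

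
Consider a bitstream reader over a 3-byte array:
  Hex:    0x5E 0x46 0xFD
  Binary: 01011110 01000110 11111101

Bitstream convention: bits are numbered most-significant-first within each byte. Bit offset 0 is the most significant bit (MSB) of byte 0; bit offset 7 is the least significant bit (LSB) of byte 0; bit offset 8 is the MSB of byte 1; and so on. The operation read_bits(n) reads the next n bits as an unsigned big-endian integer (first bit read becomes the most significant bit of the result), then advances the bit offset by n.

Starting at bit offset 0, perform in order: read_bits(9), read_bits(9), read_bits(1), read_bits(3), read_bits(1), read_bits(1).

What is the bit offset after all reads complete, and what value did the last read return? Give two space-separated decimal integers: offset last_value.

Read 1: bits[0:9] width=9 -> value=188 (bin 010111100); offset now 9 = byte 1 bit 1; 15 bits remain
Read 2: bits[9:18] width=9 -> value=283 (bin 100011011); offset now 18 = byte 2 bit 2; 6 bits remain
Read 3: bits[18:19] width=1 -> value=1 (bin 1); offset now 19 = byte 2 bit 3; 5 bits remain
Read 4: bits[19:22] width=3 -> value=7 (bin 111); offset now 22 = byte 2 bit 6; 2 bits remain
Read 5: bits[22:23] width=1 -> value=0 (bin 0); offset now 23 = byte 2 bit 7; 1 bits remain
Read 6: bits[23:24] width=1 -> value=1 (bin 1); offset now 24 = byte 3 bit 0; 0 bits remain

Answer: 24 1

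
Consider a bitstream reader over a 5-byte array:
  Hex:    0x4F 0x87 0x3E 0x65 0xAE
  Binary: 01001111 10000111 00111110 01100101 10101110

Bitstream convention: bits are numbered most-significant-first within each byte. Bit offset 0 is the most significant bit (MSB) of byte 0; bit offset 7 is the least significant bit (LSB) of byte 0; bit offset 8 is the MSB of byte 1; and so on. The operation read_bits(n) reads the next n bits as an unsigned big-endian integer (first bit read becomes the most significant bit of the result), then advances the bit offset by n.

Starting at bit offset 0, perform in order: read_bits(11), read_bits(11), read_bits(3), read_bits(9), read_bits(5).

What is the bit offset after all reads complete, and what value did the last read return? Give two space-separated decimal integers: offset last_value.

Read 1: bits[0:11] width=11 -> value=636 (bin 01001111100); offset now 11 = byte 1 bit 3; 29 bits remain
Read 2: bits[11:22] width=11 -> value=463 (bin 00111001111); offset now 22 = byte 2 bit 6; 18 bits remain
Read 3: bits[22:25] width=3 -> value=4 (bin 100); offset now 25 = byte 3 bit 1; 15 bits remain
Read 4: bits[25:34] width=9 -> value=406 (bin 110010110); offset now 34 = byte 4 bit 2; 6 bits remain
Read 5: bits[34:39] width=5 -> value=23 (bin 10111); offset now 39 = byte 4 bit 7; 1 bits remain

Answer: 39 23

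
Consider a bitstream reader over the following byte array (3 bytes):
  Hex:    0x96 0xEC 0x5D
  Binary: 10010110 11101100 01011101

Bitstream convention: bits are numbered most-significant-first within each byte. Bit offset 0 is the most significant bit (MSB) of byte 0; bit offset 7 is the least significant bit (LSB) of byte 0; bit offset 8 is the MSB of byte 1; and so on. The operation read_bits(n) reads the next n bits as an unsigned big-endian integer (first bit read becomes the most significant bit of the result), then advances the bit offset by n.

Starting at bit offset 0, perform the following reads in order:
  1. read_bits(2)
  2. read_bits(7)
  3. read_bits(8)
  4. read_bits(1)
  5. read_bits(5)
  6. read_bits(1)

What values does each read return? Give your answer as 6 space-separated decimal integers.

Answer: 2 45 216 1 14 1

Derivation:
Read 1: bits[0:2] width=2 -> value=2 (bin 10); offset now 2 = byte 0 bit 2; 22 bits remain
Read 2: bits[2:9] width=7 -> value=45 (bin 0101101); offset now 9 = byte 1 bit 1; 15 bits remain
Read 3: bits[9:17] width=8 -> value=216 (bin 11011000); offset now 17 = byte 2 bit 1; 7 bits remain
Read 4: bits[17:18] width=1 -> value=1 (bin 1); offset now 18 = byte 2 bit 2; 6 bits remain
Read 5: bits[18:23] width=5 -> value=14 (bin 01110); offset now 23 = byte 2 bit 7; 1 bits remain
Read 6: bits[23:24] width=1 -> value=1 (bin 1); offset now 24 = byte 3 bit 0; 0 bits remain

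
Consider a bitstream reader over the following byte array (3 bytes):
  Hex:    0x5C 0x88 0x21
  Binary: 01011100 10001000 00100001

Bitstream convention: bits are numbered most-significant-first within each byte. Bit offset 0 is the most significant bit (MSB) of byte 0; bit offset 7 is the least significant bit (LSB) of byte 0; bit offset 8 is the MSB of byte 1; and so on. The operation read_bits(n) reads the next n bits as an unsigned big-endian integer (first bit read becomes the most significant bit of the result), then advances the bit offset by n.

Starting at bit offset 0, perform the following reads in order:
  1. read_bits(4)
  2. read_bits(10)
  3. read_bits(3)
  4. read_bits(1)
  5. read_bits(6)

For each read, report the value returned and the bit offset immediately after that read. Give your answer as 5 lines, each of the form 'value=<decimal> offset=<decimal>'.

Read 1: bits[0:4] width=4 -> value=5 (bin 0101); offset now 4 = byte 0 bit 4; 20 bits remain
Read 2: bits[4:14] width=10 -> value=802 (bin 1100100010); offset now 14 = byte 1 bit 6; 10 bits remain
Read 3: bits[14:17] width=3 -> value=0 (bin 000); offset now 17 = byte 2 bit 1; 7 bits remain
Read 4: bits[17:18] width=1 -> value=0 (bin 0); offset now 18 = byte 2 bit 2; 6 bits remain
Read 5: bits[18:24] width=6 -> value=33 (bin 100001); offset now 24 = byte 3 bit 0; 0 bits remain

Answer: value=5 offset=4
value=802 offset=14
value=0 offset=17
value=0 offset=18
value=33 offset=24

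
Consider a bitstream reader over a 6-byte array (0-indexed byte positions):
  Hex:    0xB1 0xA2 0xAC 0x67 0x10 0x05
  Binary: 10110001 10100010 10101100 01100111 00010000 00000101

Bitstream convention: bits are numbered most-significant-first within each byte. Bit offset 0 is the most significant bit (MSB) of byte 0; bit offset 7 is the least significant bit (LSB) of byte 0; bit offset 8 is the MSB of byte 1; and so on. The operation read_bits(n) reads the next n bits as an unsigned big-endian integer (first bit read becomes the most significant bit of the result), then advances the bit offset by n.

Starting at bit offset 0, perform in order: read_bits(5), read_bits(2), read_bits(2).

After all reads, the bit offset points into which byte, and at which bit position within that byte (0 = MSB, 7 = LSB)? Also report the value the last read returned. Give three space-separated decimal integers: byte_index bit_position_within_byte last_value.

Answer: 1 1 3

Derivation:
Read 1: bits[0:5] width=5 -> value=22 (bin 10110); offset now 5 = byte 0 bit 5; 43 bits remain
Read 2: bits[5:7] width=2 -> value=0 (bin 00); offset now 7 = byte 0 bit 7; 41 bits remain
Read 3: bits[7:9] width=2 -> value=3 (bin 11); offset now 9 = byte 1 bit 1; 39 bits remain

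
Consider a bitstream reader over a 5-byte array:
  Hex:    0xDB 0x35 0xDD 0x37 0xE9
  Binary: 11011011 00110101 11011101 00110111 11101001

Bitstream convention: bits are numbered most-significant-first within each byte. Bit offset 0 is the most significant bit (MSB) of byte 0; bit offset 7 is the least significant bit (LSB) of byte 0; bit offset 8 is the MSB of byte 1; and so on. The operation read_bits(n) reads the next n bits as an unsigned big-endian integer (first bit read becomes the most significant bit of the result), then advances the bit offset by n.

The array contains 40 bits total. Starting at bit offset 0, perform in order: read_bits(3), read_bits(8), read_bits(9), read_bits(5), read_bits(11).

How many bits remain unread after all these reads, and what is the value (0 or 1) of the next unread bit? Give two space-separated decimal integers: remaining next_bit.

Read 1: bits[0:3] width=3 -> value=6 (bin 110); offset now 3 = byte 0 bit 3; 37 bits remain
Read 2: bits[3:11] width=8 -> value=217 (bin 11011001); offset now 11 = byte 1 bit 3; 29 bits remain
Read 3: bits[11:20] width=9 -> value=349 (bin 101011101); offset now 20 = byte 2 bit 4; 20 bits remain
Read 4: bits[20:25] width=5 -> value=26 (bin 11010); offset now 25 = byte 3 bit 1; 15 bits remain
Read 5: bits[25:36] width=11 -> value=894 (bin 01101111110); offset now 36 = byte 4 bit 4; 4 bits remain

Answer: 4 1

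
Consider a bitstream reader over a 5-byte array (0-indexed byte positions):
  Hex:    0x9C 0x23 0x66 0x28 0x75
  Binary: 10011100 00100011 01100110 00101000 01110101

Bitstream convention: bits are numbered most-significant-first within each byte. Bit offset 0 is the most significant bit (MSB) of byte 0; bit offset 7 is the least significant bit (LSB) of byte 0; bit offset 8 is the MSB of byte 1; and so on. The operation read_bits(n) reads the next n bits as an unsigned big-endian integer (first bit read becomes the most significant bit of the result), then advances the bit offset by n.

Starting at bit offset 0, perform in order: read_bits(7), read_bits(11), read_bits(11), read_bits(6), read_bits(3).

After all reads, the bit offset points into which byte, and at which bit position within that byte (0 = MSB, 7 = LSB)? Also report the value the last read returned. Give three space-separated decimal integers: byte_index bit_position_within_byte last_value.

Read 1: bits[0:7] width=7 -> value=78 (bin 1001110); offset now 7 = byte 0 bit 7; 33 bits remain
Read 2: bits[7:18] width=11 -> value=141 (bin 00010001101); offset now 18 = byte 2 bit 2; 22 bits remain
Read 3: bits[18:29] width=11 -> value=1221 (bin 10011000101); offset now 29 = byte 3 bit 5; 11 bits remain
Read 4: bits[29:35] width=6 -> value=3 (bin 000011); offset now 35 = byte 4 bit 3; 5 bits remain
Read 5: bits[35:38] width=3 -> value=5 (bin 101); offset now 38 = byte 4 bit 6; 2 bits remain

Answer: 4 6 5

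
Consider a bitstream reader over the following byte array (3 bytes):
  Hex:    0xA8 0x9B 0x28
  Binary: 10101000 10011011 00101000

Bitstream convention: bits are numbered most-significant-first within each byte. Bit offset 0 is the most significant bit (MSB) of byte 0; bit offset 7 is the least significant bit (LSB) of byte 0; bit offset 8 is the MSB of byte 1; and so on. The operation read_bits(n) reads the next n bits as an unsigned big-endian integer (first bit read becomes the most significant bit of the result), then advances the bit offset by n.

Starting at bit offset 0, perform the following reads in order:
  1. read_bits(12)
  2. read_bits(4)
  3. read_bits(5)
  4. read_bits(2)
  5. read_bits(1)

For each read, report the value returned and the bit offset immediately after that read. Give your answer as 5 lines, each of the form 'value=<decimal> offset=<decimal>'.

Answer: value=2697 offset=12
value=11 offset=16
value=5 offset=21
value=0 offset=23
value=0 offset=24

Derivation:
Read 1: bits[0:12] width=12 -> value=2697 (bin 101010001001); offset now 12 = byte 1 bit 4; 12 bits remain
Read 2: bits[12:16] width=4 -> value=11 (bin 1011); offset now 16 = byte 2 bit 0; 8 bits remain
Read 3: bits[16:21] width=5 -> value=5 (bin 00101); offset now 21 = byte 2 bit 5; 3 bits remain
Read 4: bits[21:23] width=2 -> value=0 (bin 00); offset now 23 = byte 2 bit 7; 1 bits remain
Read 5: bits[23:24] width=1 -> value=0 (bin 0); offset now 24 = byte 3 bit 0; 0 bits remain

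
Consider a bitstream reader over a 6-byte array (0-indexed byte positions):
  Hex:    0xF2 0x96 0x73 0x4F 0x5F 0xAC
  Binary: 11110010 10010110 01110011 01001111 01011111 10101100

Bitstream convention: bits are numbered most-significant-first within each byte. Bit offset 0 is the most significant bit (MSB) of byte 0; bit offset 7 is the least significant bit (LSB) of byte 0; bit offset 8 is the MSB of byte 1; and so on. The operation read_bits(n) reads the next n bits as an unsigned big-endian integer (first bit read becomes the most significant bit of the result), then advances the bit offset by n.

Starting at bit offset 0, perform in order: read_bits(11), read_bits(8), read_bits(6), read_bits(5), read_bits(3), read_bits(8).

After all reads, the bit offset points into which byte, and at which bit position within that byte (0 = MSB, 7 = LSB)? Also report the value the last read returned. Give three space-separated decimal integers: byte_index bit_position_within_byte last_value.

Answer: 5 1 191

Derivation:
Read 1: bits[0:11] width=11 -> value=1940 (bin 11110010100); offset now 11 = byte 1 bit 3; 37 bits remain
Read 2: bits[11:19] width=8 -> value=179 (bin 10110011); offset now 19 = byte 2 bit 3; 29 bits remain
Read 3: bits[19:25] width=6 -> value=38 (bin 100110); offset now 25 = byte 3 bit 1; 23 bits remain
Read 4: bits[25:30] width=5 -> value=19 (bin 10011); offset now 30 = byte 3 bit 6; 18 bits remain
Read 5: bits[30:33] width=3 -> value=6 (bin 110); offset now 33 = byte 4 bit 1; 15 bits remain
Read 6: bits[33:41] width=8 -> value=191 (bin 10111111); offset now 41 = byte 5 bit 1; 7 bits remain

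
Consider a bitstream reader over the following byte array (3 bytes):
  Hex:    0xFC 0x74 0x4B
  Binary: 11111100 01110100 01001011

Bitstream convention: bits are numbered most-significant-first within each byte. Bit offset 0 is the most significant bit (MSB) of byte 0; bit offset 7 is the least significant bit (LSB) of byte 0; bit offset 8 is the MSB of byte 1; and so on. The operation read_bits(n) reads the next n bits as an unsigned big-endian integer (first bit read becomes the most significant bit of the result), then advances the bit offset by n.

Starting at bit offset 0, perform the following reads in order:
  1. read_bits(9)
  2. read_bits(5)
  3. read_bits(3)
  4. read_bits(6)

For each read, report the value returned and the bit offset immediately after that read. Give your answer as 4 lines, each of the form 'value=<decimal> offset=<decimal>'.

Answer: value=504 offset=9
value=29 offset=14
value=0 offset=17
value=37 offset=23

Derivation:
Read 1: bits[0:9] width=9 -> value=504 (bin 111111000); offset now 9 = byte 1 bit 1; 15 bits remain
Read 2: bits[9:14] width=5 -> value=29 (bin 11101); offset now 14 = byte 1 bit 6; 10 bits remain
Read 3: bits[14:17] width=3 -> value=0 (bin 000); offset now 17 = byte 2 bit 1; 7 bits remain
Read 4: bits[17:23] width=6 -> value=37 (bin 100101); offset now 23 = byte 2 bit 7; 1 bits remain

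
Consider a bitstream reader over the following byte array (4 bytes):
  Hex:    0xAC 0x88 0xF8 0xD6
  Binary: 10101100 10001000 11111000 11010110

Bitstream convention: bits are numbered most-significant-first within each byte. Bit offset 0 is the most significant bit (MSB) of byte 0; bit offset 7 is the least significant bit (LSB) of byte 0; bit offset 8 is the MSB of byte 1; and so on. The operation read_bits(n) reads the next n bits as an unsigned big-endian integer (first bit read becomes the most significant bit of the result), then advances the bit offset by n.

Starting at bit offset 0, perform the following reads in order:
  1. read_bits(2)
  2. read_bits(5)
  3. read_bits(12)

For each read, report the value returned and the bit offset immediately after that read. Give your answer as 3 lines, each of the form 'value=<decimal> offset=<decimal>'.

Answer: value=2 offset=2
value=22 offset=7
value=1095 offset=19

Derivation:
Read 1: bits[0:2] width=2 -> value=2 (bin 10); offset now 2 = byte 0 bit 2; 30 bits remain
Read 2: bits[2:7] width=5 -> value=22 (bin 10110); offset now 7 = byte 0 bit 7; 25 bits remain
Read 3: bits[7:19] width=12 -> value=1095 (bin 010001000111); offset now 19 = byte 2 bit 3; 13 bits remain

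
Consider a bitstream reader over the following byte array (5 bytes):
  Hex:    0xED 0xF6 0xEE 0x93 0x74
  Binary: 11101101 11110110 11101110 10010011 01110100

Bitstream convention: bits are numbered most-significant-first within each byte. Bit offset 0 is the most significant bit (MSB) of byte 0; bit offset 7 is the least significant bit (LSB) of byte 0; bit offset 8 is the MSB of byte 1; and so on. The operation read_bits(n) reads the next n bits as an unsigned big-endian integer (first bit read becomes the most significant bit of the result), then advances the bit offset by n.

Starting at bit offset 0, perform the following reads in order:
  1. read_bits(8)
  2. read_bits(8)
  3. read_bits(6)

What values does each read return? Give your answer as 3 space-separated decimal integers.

Answer: 237 246 59

Derivation:
Read 1: bits[0:8] width=8 -> value=237 (bin 11101101); offset now 8 = byte 1 bit 0; 32 bits remain
Read 2: bits[8:16] width=8 -> value=246 (bin 11110110); offset now 16 = byte 2 bit 0; 24 bits remain
Read 3: bits[16:22] width=6 -> value=59 (bin 111011); offset now 22 = byte 2 bit 6; 18 bits remain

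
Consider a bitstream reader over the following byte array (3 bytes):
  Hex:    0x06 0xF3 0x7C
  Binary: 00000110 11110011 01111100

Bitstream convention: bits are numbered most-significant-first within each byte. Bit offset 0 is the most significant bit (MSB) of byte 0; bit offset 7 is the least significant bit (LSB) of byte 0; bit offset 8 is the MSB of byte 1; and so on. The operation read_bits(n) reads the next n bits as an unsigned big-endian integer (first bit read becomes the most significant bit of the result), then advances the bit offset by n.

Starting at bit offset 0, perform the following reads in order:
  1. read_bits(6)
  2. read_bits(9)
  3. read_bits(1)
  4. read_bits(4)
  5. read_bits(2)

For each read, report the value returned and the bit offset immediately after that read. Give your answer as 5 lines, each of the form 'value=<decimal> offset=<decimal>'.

Read 1: bits[0:6] width=6 -> value=1 (bin 000001); offset now 6 = byte 0 bit 6; 18 bits remain
Read 2: bits[6:15] width=9 -> value=377 (bin 101111001); offset now 15 = byte 1 bit 7; 9 bits remain
Read 3: bits[15:16] width=1 -> value=1 (bin 1); offset now 16 = byte 2 bit 0; 8 bits remain
Read 4: bits[16:20] width=4 -> value=7 (bin 0111); offset now 20 = byte 2 bit 4; 4 bits remain
Read 5: bits[20:22] width=2 -> value=3 (bin 11); offset now 22 = byte 2 bit 6; 2 bits remain

Answer: value=1 offset=6
value=377 offset=15
value=1 offset=16
value=7 offset=20
value=3 offset=22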